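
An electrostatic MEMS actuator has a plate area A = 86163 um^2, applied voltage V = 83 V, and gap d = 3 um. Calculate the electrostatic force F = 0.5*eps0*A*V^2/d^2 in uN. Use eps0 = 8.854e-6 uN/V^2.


Step 1: Identify parameters.
eps0 = 8.854e-6 uN/V^2, A = 86163 um^2, V = 83 V, d = 3 um
Step 2: Compute V^2 = 83^2 = 6889
Step 3: Compute d^2 = 3^2 = 9
Step 4: F = 0.5 * 8.854e-6 * 86163 * 6889 / 9
F = 291.974 uN


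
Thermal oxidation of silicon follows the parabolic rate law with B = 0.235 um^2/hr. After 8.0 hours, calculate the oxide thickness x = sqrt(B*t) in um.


Step 1: Compute B*t = 0.235 * 8.0 = 1.88
Step 2: x = sqrt(1.88)
x = 1.371 um


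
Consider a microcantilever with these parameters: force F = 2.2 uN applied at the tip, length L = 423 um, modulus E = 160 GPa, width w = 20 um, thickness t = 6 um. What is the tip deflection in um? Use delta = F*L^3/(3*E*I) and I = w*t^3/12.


Step 1: Calculate the second moment of area.
I = w * t^3 / 12 = 20 * 6^3 / 12 = 360.0 um^4
Step 2: Convert E to consistent units (1 GPa = 1000 uN/um^2).
E = 160 GPa = 160000 uN/um^2
Step 3: Calculate tip deflection.
delta = F * L^3 / (3 * E * I)
delta = 2.2 * 423^3 / (3 * 160000 * 360.0)
delta = 0.9636 um


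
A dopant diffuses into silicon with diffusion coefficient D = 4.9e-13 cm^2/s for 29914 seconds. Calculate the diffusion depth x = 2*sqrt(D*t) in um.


Step 1: Compute D*t = 4.9e-13 * 29914 = 1.465786e-08 cm^2
Step 2: sqrt(D*t) = 1.2107e-04 cm
Step 3: x = 2 * 1.2107e-04 cm = 2.4214e-04 cm
Step 4: Convert to um (1 cm = 1e4 um): x = 2.421 um


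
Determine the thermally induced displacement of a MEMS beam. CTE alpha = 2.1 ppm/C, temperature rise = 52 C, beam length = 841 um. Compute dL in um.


Step 1: Convert CTE: alpha = 2.1 ppm/C = 2.1e-6 /C
Step 2: dL = 2.1e-6 * 52 * 841
dL = 0.0918 um


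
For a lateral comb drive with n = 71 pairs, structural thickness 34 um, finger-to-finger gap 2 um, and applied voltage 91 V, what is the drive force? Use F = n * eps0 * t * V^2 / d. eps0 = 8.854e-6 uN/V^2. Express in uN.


Step 1: Parameters: n=71, eps0=8.854e-6 uN/V^2, t=34 um, V=91 V, d=2 um
Step 2: V^2 = 8281
Step 3: F = 71 * 8.854e-6 * 34 * 8281 / 2
F = 88.497 uN


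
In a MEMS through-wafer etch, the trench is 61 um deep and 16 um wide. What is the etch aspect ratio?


Step 1: AR = depth / width
Step 2: AR = 61 / 16
AR = 3.8


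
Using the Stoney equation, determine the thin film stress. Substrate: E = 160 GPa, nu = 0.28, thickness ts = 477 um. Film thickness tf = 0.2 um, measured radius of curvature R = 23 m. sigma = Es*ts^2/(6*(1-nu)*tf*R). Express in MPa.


Step 1: Compute numerator: Es * ts^2 = 160 * 477^2 = 36404640 (GPa*um^2)
Step 2: Compute denominator (R in um): 6*(1-nu)*tf*R = 6*0.72*0.2*23e6 = 19872000.0 (um^2)
Step 3: sigma (GPa) = 36404640 / 19872000.0 = 1.831957e+00 GPa
Step 4: Convert to MPa (x1000): sigma = 1832.0 MPa


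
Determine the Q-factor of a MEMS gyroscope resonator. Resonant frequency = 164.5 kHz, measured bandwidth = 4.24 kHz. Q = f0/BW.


Step 1: Q = f0 / bandwidth
Step 2: Q = 164.5 / 4.24
Q = 38.8


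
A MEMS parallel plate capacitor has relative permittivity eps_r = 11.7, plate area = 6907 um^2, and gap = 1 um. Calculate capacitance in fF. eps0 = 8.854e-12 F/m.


Step 1: Convert area to m^2: A = 6907e-12 m^2
Step 2: Convert gap to m: d = 1e-6 m
Step 3: C = eps0 * eps_r * A / d
C = 8.854e-12 * 11.7 * 6907e-12 / 1e-6
Step 4: Convert to fF (multiply by 1e15).
C = 715.51 fF


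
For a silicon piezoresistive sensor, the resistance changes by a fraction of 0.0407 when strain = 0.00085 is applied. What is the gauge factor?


Step 1: Identify values.
dR/R = 0.0407, strain = 0.00085
Step 2: GF = (dR/R) / strain = 0.0407 / 0.00085
GF = 47.9


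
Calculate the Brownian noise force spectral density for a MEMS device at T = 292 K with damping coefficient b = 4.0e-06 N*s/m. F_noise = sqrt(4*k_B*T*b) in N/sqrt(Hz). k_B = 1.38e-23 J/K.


Step 1: Compute 4 * k_B * T * b
= 4 * 1.38e-23 * 292 * 4.0e-06
= 6.4474e-26 N^2/Hz
Step 2: F_noise = sqrt(6.4474e-26)
F_noise = 2.54e-13 N/sqrt(Hz)


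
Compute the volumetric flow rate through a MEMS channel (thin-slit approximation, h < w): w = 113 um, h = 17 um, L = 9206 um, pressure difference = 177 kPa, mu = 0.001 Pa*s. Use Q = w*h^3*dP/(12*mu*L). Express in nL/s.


Step 1: Convert all dimensions to SI (meters).
w = 113e-6 m, h = 17e-6 m, L = 9206e-6 m, dP = 177e3 Pa
Step 2: Q = w * h^3 * dP / (12 * mu * L)
Q = 113e-6 * (17e-6)^3 * 177e3 / (12 * 0.001 * 9206e-6) = 8.8950062e-10 m^3/s
Step 3: Convert Q from m^3/s to nL/s (1 m^3 = 1e12 nL, so multiply by 1e12).
Q = 889.501 nL/s


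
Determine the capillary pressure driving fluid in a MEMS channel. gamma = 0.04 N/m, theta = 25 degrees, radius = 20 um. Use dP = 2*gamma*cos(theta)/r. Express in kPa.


Step 1: cos(25 deg) = 0.9063
Step 2: Convert r to m: r = 20e-6 m
Step 3: dP = 2 * 0.04 * 0.9063 / 20e-6 = 3625.2 Pa
Step 4: Convert Pa to kPa (divide by 1000).
dP = 3.63 kPa


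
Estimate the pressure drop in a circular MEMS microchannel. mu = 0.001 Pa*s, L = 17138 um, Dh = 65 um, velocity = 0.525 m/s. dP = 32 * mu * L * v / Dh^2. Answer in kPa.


Step 1: Convert to SI: L = 17138e-6 m, Dh = 65e-6 m
Step 2: dP = 32 * 0.001 * 17138e-6 * 0.525 / (65e-6)^2
Step 3: dP = 68146.37 Pa
Step 4: Convert to kPa: dP = 68.15 kPa


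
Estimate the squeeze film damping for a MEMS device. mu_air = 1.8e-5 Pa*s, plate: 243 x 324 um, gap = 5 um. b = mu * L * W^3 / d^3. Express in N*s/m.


Step 1: Convert to SI.
L = 243e-6 m, W = 324e-6 m, d = 5e-6 m
Step 2: W^3 = (324e-6)^3 = 3.40e-11 m^3
Step 3: d^3 = (5e-6)^3 = 1.25e-16 m^3
Step 4: b = 1.8e-5 * 243e-6 * 3.40e-11 / 1.25e-16
b = 1.19e-03 N*s/m


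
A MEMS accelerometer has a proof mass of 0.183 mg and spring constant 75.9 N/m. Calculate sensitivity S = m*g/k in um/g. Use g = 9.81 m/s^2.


Step 1: Convert mass: m = 0.183 mg = 1.83e-07 kg
Step 2: S = m * g / k = 1.83e-07 * 9.81 / 75.9
Step 3: S = 2.37e-08 m/g
Step 4: Convert to um/g: S = 0.024 um/g


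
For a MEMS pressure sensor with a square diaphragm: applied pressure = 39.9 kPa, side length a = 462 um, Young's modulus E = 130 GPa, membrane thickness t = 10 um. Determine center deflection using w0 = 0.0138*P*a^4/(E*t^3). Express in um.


Step 1: Convert pressure to compatible units (E is in GPa, so P in GPa).
P = 39.9 kPa = 39.9e-6 GPa
Step 2: Compute numerator: 0.0138 * P * a^4.
a^4 = 462^4 = 45558341136
numerator = 0.0138 * 39.9e-6 * 45558341136 = 2.5085e+04
Step 3: Compute denominator: E * t^3 = 130 * 10^3 = 130000
Step 4: w0 = numerator / denominator = 2.5085e+04 / 130000 = 0.193 um


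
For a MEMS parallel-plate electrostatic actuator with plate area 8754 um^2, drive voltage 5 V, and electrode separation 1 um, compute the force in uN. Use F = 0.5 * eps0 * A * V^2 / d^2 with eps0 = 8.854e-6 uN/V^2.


Step 1: Identify parameters.
eps0 = 8.854e-6 uN/V^2, A = 8754 um^2, V = 5 V, d = 1 um
Step 2: Compute V^2 = 5^2 = 25
Step 3: Compute d^2 = 1^2 = 1
Step 4: F = 0.5 * 8.854e-6 * 8754 * 25 / 1
F = 0.969 uN


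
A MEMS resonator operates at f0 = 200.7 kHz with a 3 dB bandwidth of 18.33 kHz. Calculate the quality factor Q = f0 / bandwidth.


Step 1: Q = f0 / bandwidth
Step 2: Q = 200.7 / 18.33
Q = 10.9


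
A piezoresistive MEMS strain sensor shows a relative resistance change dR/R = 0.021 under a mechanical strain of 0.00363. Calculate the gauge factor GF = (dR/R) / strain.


Step 1: Identify values.
dR/R = 0.021, strain = 0.00363
Step 2: GF = (dR/R) / strain = 0.021 / 0.00363
GF = 5.8


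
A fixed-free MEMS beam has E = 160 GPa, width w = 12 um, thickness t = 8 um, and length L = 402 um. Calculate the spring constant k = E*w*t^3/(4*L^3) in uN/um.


Step 1: Convert E to consistent units (1 GPa = 1000 uN/um^2).
E = 160 GPa = 160000 uN/um^2
Step 2: Compute t^3 = 8^3 = 512
Step 3: Compute L^3 = 402^3 = 64964808
Step 4: k = 160000 * 12 * 512 / (4 * 64964808)
k = 3.783 uN/um


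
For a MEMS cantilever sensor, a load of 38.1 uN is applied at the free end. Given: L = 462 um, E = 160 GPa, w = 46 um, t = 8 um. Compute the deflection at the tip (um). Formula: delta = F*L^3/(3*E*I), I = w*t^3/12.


Step 1: Calculate the second moment of area.
I = w * t^3 / 12 = 46 * 8^3 / 12 = 1962.6667 um^4
Step 2: Convert E to consistent units (1 GPa = 1000 uN/um^2).
E = 160 GPa = 160000 uN/um^2
Step 3: Calculate tip deflection.
delta = F * L^3 / (3 * E * I)
delta = 38.1 * 462^3 / (3 * 160000 * 1962.6667)
delta = 3.9881 um


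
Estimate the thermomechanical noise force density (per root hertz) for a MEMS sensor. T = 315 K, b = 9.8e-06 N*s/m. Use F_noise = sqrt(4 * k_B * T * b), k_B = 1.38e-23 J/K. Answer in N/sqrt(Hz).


Step 1: Compute 4 * k_B * T * b
= 4 * 1.38e-23 * 315 * 9.8e-06
= 1.7040e-25 N^2/Hz
Step 2: F_noise = sqrt(1.7040e-25)
F_noise = 4.13e-13 N/sqrt(Hz)


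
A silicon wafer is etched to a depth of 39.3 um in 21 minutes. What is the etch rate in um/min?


Step 1: Etch rate = depth / time
Step 2: rate = 39.3 / 21
rate = 1.871 um/min


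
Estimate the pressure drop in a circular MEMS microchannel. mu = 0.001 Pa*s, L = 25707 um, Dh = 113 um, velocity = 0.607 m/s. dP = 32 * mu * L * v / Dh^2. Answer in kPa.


Step 1: Convert to SI: L = 25707e-6 m, Dh = 113e-6 m
Step 2: dP = 32 * 0.001 * 25707e-6 * 0.607 / (113e-6)^2
Step 3: dP = 39105.08 Pa
Step 4: Convert to kPa: dP = 39.11 kPa


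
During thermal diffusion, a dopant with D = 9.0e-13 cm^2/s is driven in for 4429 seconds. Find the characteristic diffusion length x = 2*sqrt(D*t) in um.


Step 1: Compute D*t = 9.0e-13 * 4429 = 3.9861e-09 cm^2
Step 2: sqrt(D*t) = 6.31356e-05 cm
Step 3: x = 2 * 6.31356e-05 cm = 1.262712e-04 cm
Step 4: Convert to um (1 cm = 1e4 um): x = 1.263 um


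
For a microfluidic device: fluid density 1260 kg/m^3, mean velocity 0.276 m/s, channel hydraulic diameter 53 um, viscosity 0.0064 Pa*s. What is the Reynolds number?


Step 1: Convert Dh to meters: Dh = 53e-6 m
Step 2: Re = rho * v * Dh / mu
Re = 1260 * 0.276 * 53e-6 / 0.0064
Re = 2.88


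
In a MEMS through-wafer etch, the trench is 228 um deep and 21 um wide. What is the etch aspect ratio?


Step 1: AR = depth / width
Step 2: AR = 228 / 21
AR = 10.9


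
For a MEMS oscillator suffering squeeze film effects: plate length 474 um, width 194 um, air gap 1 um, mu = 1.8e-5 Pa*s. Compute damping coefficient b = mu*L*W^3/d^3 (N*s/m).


Step 1: Convert to SI.
L = 474e-6 m, W = 194e-6 m, d = 1e-6 m
Step 2: W^3 = (194e-6)^3 = 7.30e-12 m^3
Step 3: d^3 = (1e-6)^3 = 1.00e-18 m^3
Step 4: b = 1.8e-5 * 474e-6 * 7.30e-12 / 1.00e-18
b = 6.23e-02 N*s/m


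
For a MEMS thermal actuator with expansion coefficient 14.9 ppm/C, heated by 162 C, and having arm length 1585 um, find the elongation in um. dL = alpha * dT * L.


Step 1: Convert CTE: alpha = 14.9 ppm/C = 14.9e-6 /C
Step 2: dL = 14.9e-6 * 162 * 1585
dL = 3.8259 um


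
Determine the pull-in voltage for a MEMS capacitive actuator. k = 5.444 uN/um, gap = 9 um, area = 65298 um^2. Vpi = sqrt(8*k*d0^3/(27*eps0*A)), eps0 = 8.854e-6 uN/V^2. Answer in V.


Step 1: Compute numerator: 8 * k * d0^3 = 8 * 5.444 * 9^3 = 31749.408
Step 2: Compute denominator: 27 * eps0 * A = 27 * 8.854e-6 * 65298 = 15.610009
Step 3: Vpi = sqrt(31749.408 / 15.610009)
Vpi = 45.1 V


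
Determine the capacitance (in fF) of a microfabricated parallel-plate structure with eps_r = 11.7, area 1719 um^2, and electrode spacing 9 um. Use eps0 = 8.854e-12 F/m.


Step 1: Convert area to m^2: A = 1719e-12 m^2
Step 2: Convert gap to m: d = 9e-6 m
Step 3: C = eps0 * eps_r * A / d
C = 8.854e-12 * 11.7 * 1719e-12 / 9e-6
Step 4: Convert to fF (multiply by 1e15).
C = 19.79 fF


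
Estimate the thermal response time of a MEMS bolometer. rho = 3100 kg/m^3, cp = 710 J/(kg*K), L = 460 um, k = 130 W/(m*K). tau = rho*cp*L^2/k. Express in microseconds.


Step 1: Convert L to m: L = 460e-6 m
Step 2: L^2 = (460e-6)^2 = 2.116e-07 m^2
Step 3: tau = 3100 * 710 * 2.116e-07 / 130 = 3.58255077e-03 s
Step 4: Convert to microseconds (multiply by 1e6).
tau = 3582.551 us


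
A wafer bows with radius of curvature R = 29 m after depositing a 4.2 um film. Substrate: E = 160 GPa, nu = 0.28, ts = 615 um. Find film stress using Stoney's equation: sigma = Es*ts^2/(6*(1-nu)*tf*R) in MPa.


Step 1: Compute numerator: Es * ts^2 = 160 * 615^2 = 60516000 (GPa*um^2)
Step 2: Compute denominator (R in um): 6*(1-nu)*tf*R = 6*0.72*4.2*29e6 = 526176000.0 (um^2)
Step 3: sigma (GPa) = 60516000 / 526176000.0 = 1.15011e-01 GPa
Step 4: Convert to MPa (x1000): sigma = 115.0 MPa


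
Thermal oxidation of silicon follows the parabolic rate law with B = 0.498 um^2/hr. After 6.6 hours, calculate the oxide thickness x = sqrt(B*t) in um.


Step 1: Compute B*t = 0.498 * 6.6 = 3.2868
Step 2: x = sqrt(3.2868)
x = 1.813 um


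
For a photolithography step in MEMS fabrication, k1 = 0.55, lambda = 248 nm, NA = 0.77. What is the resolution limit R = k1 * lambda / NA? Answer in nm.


Step 1: Identify values: k1 = 0.55, lambda = 248 nm, NA = 0.77
Step 2: R = k1 * lambda / NA
R = 0.55 * 248 / 0.77
R = 177.1 nm


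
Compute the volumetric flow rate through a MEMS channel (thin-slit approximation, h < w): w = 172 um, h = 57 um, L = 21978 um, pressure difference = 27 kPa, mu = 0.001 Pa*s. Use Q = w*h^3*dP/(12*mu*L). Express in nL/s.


Step 1: Convert all dimensions to SI (meters).
w = 172e-6 m, h = 57e-6 m, L = 21978e-6 m, dP = 27e3 Pa
Step 2: Q = w * h^3 * dP / (12 * mu * L)
Q = 172e-6 * (57e-6)^3 * 27e3 / (12 * 0.001 * 21978e-6) = 3.2609742e-09 m^3/s
Step 3: Convert Q from m^3/s to nL/s (1 m^3 = 1e12 nL, so multiply by 1e12).
Q = 3260.974 nL/s


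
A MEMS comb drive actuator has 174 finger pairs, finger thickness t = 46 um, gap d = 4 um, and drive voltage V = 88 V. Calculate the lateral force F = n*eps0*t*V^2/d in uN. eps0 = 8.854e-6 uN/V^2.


Step 1: Parameters: n=174, eps0=8.854e-6 uN/V^2, t=46 um, V=88 V, d=4 um
Step 2: V^2 = 7744
Step 3: F = 174 * 8.854e-6 * 46 * 7744 / 4
F = 137.199 uN


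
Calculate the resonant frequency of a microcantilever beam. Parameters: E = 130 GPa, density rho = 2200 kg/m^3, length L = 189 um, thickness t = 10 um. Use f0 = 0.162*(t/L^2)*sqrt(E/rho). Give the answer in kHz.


Step 1: Convert units to SI.
t_SI = 10e-6 m, L_SI = 189e-6 m
Step 2: Calculate sqrt(E/rho).
sqrt(130e9 / 2200) = 7687.06 m/s
Step 3: Compute f0.
f0 = 0.162 * 10e-6 / (189e-6)^2 * 7687.06 = 348619.5 Hz = 348.62 kHz


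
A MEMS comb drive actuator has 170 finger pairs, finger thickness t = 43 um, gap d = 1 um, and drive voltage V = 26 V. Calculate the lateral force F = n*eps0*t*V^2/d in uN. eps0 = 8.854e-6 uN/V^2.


Step 1: Parameters: n=170, eps0=8.854e-6 uN/V^2, t=43 um, V=26 V, d=1 um
Step 2: V^2 = 676
Step 3: F = 170 * 8.854e-6 * 43 * 676 / 1
F = 43.753 uN


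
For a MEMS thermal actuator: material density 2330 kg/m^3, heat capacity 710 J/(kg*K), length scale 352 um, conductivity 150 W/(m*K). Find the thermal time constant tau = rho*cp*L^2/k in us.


Step 1: Convert L to m: L = 352e-6 m
Step 2: L^2 = (352e-6)^2 = 1.23904e-07 m^2
Step 3: tau = 2330 * 710 * 1.23904e-07 / 150 = 1.36649591e-03 s
Step 4: Convert to microseconds (multiply by 1e6).
tau = 1366.496 us


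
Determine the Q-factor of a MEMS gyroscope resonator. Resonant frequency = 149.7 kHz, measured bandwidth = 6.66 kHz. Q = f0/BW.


Step 1: Q = f0 / bandwidth
Step 2: Q = 149.7 / 6.66
Q = 22.5


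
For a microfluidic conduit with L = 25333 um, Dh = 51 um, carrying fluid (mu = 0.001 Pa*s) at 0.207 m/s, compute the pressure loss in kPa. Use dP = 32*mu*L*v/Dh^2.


Step 1: Convert to SI: L = 25333e-6 m, Dh = 51e-6 m
Step 2: dP = 32 * 0.001 * 25333e-6 * 0.207 / (51e-6)^2
Step 3: dP = 64515.88 Pa
Step 4: Convert to kPa: dP = 64.52 kPa


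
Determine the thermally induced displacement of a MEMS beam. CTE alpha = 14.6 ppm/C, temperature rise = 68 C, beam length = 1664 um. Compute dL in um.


Step 1: Convert CTE: alpha = 14.6 ppm/C = 14.6e-6 /C
Step 2: dL = 14.6e-6 * 68 * 1664
dL = 1.652 um


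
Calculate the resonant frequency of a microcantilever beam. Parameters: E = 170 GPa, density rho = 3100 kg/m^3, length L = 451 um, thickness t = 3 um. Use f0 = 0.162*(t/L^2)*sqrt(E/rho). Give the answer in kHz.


Step 1: Convert units to SI.
t_SI = 3e-6 m, L_SI = 451e-6 m
Step 2: Calculate sqrt(E/rho).
sqrt(170e9 / 3100) = 7405.32 m/s
Step 3: Compute f0.
f0 = 0.162 * 3e-6 / (451e-6)^2 * 7405.32 = 17694.0 Hz = 17.69 kHz


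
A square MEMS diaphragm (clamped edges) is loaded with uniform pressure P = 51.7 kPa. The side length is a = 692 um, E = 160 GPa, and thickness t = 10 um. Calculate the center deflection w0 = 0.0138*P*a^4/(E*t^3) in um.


Step 1: Convert pressure to compatible units (E is in GPa, so P in GPa).
P = 51.7 kPa = 51.7e-6 GPa
Step 2: Compute numerator: 0.0138 * P * a^4.
a^4 = 692^4 = 229310730496
numerator = 0.0138 * 51.7e-6 * 229310730496 = 1.63604e+05
Step 3: Compute denominator: E * t^3 = 160 * 10^3 = 160000
Step 4: w0 = numerator / denominator = 1.63604e+05 / 160000 = 1.0225 um


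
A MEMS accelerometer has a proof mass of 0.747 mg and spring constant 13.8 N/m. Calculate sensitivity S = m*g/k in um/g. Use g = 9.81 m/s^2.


Step 1: Convert mass: m = 0.747 mg = 7.47e-07 kg
Step 2: S = m * g / k = 7.47e-07 * 9.81 / 13.8
Step 3: S = 5.31e-07 m/g
Step 4: Convert to um/g: S = 0.531 um/g


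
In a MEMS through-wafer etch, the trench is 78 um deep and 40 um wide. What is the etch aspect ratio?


Step 1: AR = depth / width
Step 2: AR = 78 / 40
AR = 2.0


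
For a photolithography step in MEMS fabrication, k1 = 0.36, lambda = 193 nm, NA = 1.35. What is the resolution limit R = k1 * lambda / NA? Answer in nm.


Step 1: Identify values: k1 = 0.36, lambda = 193 nm, NA = 1.35
Step 2: R = k1 * lambda / NA
R = 0.36 * 193 / 1.35
R = 51.5 nm


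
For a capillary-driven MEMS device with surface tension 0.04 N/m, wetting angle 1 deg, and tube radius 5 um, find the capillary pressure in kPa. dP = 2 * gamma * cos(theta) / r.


Step 1: cos(1 deg) = 0.9998
Step 2: Convert r to m: r = 5e-6 m
Step 3: dP = 2 * 0.04 * 0.9998 / 5e-6 = 15996.8 Pa
Step 4: Convert Pa to kPa (divide by 1000).
dP = 16.0 kPa


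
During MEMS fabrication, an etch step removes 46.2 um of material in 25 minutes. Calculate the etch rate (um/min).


Step 1: Etch rate = depth / time
Step 2: rate = 46.2 / 25
rate = 1.848 um/min


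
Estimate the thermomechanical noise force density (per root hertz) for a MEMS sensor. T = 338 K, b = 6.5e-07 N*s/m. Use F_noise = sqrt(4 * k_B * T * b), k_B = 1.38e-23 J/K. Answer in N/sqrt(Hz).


Step 1: Compute 4 * k_B * T * b
= 4 * 1.38e-23 * 338 * 6.5e-07
= 1.2127e-26 N^2/Hz
Step 2: F_noise = sqrt(1.2127e-26)
F_noise = 1.10e-13 N/sqrt(Hz)


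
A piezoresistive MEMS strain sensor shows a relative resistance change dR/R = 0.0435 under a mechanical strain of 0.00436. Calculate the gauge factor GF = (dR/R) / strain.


Step 1: Identify values.
dR/R = 0.0435, strain = 0.00436
Step 2: GF = (dR/R) / strain = 0.0435 / 0.00436
GF = 10.0


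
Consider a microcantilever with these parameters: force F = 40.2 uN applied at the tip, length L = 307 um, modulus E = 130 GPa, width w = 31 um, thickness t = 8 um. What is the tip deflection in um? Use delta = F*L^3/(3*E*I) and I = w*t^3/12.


Step 1: Calculate the second moment of area.
I = w * t^3 / 12 = 31 * 8^3 / 12 = 1322.6667 um^4
Step 2: Convert E to consistent units (1 GPa = 1000 uN/um^2).
E = 130 GPa = 130000 uN/um^2
Step 3: Calculate tip deflection.
delta = F * L^3 / (3 * E * I)
delta = 40.2 * 307^3 / (3 * 130000 * 1322.6667)
delta = 2.2549 um


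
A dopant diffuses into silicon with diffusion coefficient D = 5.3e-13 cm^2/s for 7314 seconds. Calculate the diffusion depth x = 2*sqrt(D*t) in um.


Step 1: Compute D*t = 5.3e-13 * 7314 = 3.87642e-09 cm^2
Step 2: sqrt(D*t) = 6.22609e-05 cm
Step 3: x = 2 * 6.22609e-05 cm = 1.245218e-04 cm
Step 4: Convert to um (1 cm = 1e4 um): x = 1.245 um


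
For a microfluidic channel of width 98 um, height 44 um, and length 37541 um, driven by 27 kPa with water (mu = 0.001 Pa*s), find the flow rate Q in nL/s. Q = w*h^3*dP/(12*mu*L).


Step 1: Convert all dimensions to SI (meters).
w = 98e-6 m, h = 44e-6 m, L = 37541e-6 m, dP = 27e3 Pa
Step 2: Q = w * h^3 * dP / (12 * mu * L)
Q = 98e-6 * (44e-6)^3 * 27e3 / (12 * 0.001 * 37541e-6) = 5.0033489e-10 m^3/s
Step 3: Convert Q from m^3/s to nL/s (1 m^3 = 1e12 nL, so multiply by 1e12).
Q = 500.335 nL/s


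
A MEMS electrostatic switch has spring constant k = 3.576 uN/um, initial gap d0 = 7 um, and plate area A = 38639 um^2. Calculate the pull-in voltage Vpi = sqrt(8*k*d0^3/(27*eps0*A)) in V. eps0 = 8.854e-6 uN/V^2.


Step 1: Compute numerator: 8 * k * d0^3 = 8 * 3.576 * 7^3 = 9812.544
Step 2: Compute denominator: 27 * eps0 * A = 27 * 8.854e-6 * 38639 = 9.236962
Step 3: Vpi = sqrt(9812.544 / 9.236962)
Vpi = 32.59 V


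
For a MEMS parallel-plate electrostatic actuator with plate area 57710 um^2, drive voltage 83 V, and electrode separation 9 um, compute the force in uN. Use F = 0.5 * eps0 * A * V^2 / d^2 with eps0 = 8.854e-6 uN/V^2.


Step 1: Identify parameters.
eps0 = 8.854e-6 uN/V^2, A = 57710 um^2, V = 83 V, d = 9 um
Step 2: Compute V^2 = 83^2 = 6889
Step 3: Compute d^2 = 9^2 = 81
Step 4: F = 0.5 * 8.854e-6 * 57710 * 6889 / 81
F = 21.729 uN


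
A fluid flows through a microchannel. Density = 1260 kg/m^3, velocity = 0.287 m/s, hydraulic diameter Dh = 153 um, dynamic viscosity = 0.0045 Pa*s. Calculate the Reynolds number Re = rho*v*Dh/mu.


Step 1: Convert Dh to meters: Dh = 153e-6 m
Step 2: Re = rho * v * Dh / mu
Re = 1260 * 0.287 * 153e-6 / 0.0045
Re = 12.295


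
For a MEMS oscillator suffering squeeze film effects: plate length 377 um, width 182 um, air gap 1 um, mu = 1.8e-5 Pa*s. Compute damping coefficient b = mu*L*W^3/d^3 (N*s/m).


Step 1: Convert to SI.
L = 377e-6 m, W = 182e-6 m, d = 1e-6 m
Step 2: W^3 = (182e-6)^3 = 6.03e-12 m^3
Step 3: d^3 = (1e-6)^3 = 1.00e-18 m^3
Step 4: b = 1.8e-5 * 377e-6 * 6.03e-12 / 1.00e-18
b = 4.09e-02 N*s/m


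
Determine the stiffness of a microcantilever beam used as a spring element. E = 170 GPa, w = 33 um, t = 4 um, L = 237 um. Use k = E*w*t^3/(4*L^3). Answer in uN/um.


Step 1: Convert E to consistent units (1 GPa = 1000 uN/um^2).
E = 170 GPa = 170000 uN/um^2
Step 2: Compute t^3 = 4^3 = 64
Step 3: Compute L^3 = 237^3 = 13312053
Step 4: k = 170000 * 33 * 64 / (4 * 13312053)
k = 6.7428 uN/um


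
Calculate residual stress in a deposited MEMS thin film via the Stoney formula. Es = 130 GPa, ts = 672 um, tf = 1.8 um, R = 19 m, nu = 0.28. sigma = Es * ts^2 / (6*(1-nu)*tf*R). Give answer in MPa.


Step 1: Compute numerator: Es * ts^2 = 130 * 672^2 = 58705920 (GPa*um^2)
Step 2: Compute denominator (R in um): 6*(1-nu)*tf*R = 6*0.72*1.8*19e6 = 147744000.0 (um^2)
Step 3: sigma (GPa) = 58705920 / 147744000.0 = 3.97349e-01 GPa
Step 4: Convert to MPa (x1000): sigma = 397.3 MPa


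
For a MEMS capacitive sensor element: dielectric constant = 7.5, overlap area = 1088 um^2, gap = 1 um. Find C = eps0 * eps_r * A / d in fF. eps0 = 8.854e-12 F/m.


Step 1: Convert area to m^2: A = 1088e-12 m^2
Step 2: Convert gap to m: d = 1e-6 m
Step 3: C = eps0 * eps_r * A / d
C = 8.854e-12 * 7.5 * 1088e-12 / 1e-6
Step 4: Convert to fF (multiply by 1e15).
C = 72.25 fF


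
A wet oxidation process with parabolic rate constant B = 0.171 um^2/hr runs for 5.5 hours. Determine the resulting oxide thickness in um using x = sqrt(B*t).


Step 1: Compute B*t = 0.171 * 5.5 = 0.9405
Step 2: x = sqrt(0.9405)
x = 0.97 um


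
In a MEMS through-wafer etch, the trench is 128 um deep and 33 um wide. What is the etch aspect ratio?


Step 1: AR = depth / width
Step 2: AR = 128 / 33
AR = 3.9


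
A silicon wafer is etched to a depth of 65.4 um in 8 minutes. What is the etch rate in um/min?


Step 1: Etch rate = depth / time
Step 2: rate = 65.4 / 8
rate = 8.175 um/min


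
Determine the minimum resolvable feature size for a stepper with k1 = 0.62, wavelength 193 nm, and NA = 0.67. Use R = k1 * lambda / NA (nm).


Step 1: Identify values: k1 = 0.62, lambda = 193 nm, NA = 0.67
Step 2: R = k1 * lambda / NA
R = 0.62 * 193 / 0.67
R = 178.6 nm


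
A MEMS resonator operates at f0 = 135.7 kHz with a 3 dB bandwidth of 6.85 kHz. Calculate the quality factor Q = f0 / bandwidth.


Step 1: Q = f0 / bandwidth
Step 2: Q = 135.7 / 6.85
Q = 19.8


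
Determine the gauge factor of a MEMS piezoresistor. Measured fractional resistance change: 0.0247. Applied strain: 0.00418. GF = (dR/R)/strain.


Step 1: Identify values.
dR/R = 0.0247, strain = 0.00418
Step 2: GF = (dR/R) / strain = 0.0247 / 0.00418
GF = 5.9


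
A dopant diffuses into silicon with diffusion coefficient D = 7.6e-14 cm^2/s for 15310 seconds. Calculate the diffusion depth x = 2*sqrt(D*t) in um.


Step 1: Compute D*t = 7.6e-14 * 15310 = 1.16356e-09 cm^2
Step 2: sqrt(D*t) = 3.4111e-05 cm
Step 3: x = 2 * 3.4111e-05 cm = 6.8222e-05 cm
Step 4: Convert to um (1 cm = 1e4 um): x = 0.682 um


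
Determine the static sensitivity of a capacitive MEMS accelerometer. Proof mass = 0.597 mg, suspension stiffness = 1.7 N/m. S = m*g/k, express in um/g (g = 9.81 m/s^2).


Step 1: Convert mass: m = 0.597 mg = 5.97e-07 kg
Step 2: S = m * g / k = 5.97e-07 * 9.81 / 1.7
Step 3: S = 3.45e-06 m/g
Step 4: Convert to um/g: S = 3.445 um/g


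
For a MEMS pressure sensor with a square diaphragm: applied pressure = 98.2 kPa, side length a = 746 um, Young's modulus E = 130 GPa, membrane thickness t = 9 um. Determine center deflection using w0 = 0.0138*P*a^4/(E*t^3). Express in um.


Step 1: Convert pressure to compatible units (E is in GPa, so P in GPa).
P = 98.2 kPa = 98.2e-6 GPa
Step 2: Compute numerator: 0.0138 * P * a^4.
a^4 = 746^4 = 309710058256
numerator = 0.0138 * 98.2e-6 * 309710058256 = 4.197067e+05
Step 3: Compute denominator: E * t^3 = 130 * 9^3 = 94770
Step 4: w0 = numerator / denominator = 4.197067e+05 / 94770 = 4.4287 um


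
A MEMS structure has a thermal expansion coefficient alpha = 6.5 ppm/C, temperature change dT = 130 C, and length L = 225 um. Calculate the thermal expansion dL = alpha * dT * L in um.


Step 1: Convert CTE: alpha = 6.5 ppm/C = 6.5e-6 /C
Step 2: dL = 6.5e-6 * 130 * 225
dL = 0.1901 um


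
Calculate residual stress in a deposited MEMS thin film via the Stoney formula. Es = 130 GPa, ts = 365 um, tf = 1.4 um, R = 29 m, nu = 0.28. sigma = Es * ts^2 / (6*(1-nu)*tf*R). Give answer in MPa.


Step 1: Compute numerator: Es * ts^2 = 130 * 365^2 = 17319250 (GPa*um^2)
Step 2: Compute denominator (R in um): 6*(1-nu)*tf*R = 6*0.72*1.4*29e6 = 175392000.0 (um^2)
Step 3: sigma (GPa) = 17319250 / 175392000.0 = 9.8746e-02 GPa
Step 4: Convert to MPa (x1000): sigma = 98.7 MPa


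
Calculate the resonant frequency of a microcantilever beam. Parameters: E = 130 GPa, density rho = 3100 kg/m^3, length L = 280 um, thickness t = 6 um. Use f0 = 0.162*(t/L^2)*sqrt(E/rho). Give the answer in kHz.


Step 1: Convert units to SI.
t_SI = 6e-6 m, L_SI = 280e-6 m
Step 2: Calculate sqrt(E/rho).
sqrt(130e9 / 3100) = 6475.76 m/s
Step 3: Compute f0.
f0 = 0.162 * 6e-6 / (280e-6)^2 * 6475.76 = 80286.2 Hz = 80.29 kHz


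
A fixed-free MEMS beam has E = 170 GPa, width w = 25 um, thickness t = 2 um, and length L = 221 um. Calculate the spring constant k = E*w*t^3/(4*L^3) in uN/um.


Step 1: Convert E to consistent units (1 GPa = 1000 uN/um^2).
E = 170 GPa = 170000 uN/um^2
Step 2: Compute t^3 = 2^3 = 8
Step 3: Compute L^3 = 221^3 = 10793861
Step 4: k = 170000 * 25 * 8 / (4 * 10793861)
k = 0.7875 uN/um


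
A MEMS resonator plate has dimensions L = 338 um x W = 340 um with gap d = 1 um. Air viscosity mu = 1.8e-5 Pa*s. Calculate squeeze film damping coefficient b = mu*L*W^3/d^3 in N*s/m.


Step 1: Convert to SI.
L = 338e-6 m, W = 340e-6 m, d = 1e-6 m
Step 2: W^3 = (340e-6)^3 = 3.93e-11 m^3
Step 3: d^3 = (1e-6)^3 = 1.00e-18 m^3
Step 4: b = 1.8e-5 * 338e-6 * 3.93e-11 / 1.00e-18
b = 2.39e-01 N*s/m


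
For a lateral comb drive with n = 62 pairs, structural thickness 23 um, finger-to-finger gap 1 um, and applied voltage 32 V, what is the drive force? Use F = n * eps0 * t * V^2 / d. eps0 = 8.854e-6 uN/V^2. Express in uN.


Step 1: Parameters: n=62, eps0=8.854e-6 uN/V^2, t=23 um, V=32 V, d=1 um
Step 2: V^2 = 1024
Step 3: F = 62 * 8.854e-6 * 23 * 1024 / 1
F = 12.929 uN


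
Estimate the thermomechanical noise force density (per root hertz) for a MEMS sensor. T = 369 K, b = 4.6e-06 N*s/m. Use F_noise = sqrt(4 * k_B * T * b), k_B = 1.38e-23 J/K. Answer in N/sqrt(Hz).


Step 1: Compute 4 * k_B * T * b
= 4 * 1.38e-23 * 369 * 4.6e-06
= 9.3696e-26 N^2/Hz
Step 2: F_noise = sqrt(9.3696e-26)
F_noise = 3.06e-13 N/sqrt(Hz)


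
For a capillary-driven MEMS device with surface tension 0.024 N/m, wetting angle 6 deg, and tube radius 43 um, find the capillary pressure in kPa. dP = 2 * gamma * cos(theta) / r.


Step 1: cos(6 deg) = 0.9945
Step 2: Convert r to m: r = 43e-6 m
Step 3: dP = 2 * 0.024 * 0.9945 / 43e-6 = 1110.1 Pa
Step 4: Convert Pa to kPa (divide by 1000).
dP = 1.11 kPa


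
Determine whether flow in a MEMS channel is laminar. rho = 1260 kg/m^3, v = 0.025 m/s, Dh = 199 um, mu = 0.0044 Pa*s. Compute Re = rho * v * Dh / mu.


Step 1: Convert Dh to meters: Dh = 199e-6 m
Step 2: Re = rho * v * Dh / mu
Re = 1260 * 0.025 * 199e-6 / 0.0044
Re = 1.425
Since Re = 1.425 is below ~2300, the flow is laminar.


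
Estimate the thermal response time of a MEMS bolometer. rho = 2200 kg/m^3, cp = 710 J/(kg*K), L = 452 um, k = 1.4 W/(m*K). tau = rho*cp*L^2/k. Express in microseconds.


Step 1: Convert L to m: L = 452e-6 m
Step 2: L^2 = (452e-6)^2 = 2.04304e-07 m^2
Step 3: tau = 2200 * 710 * 2.04304e-07 / 1.4 = 2.2794489143e-01 s
Step 4: Convert to microseconds (multiply by 1e6).
tau = 227944.891 us


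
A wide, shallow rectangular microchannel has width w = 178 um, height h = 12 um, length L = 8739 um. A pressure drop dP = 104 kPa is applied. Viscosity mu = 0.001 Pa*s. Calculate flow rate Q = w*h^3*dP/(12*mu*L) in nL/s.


Step 1: Convert all dimensions to SI (meters).
w = 178e-6 m, h = 12e-6 m, L = 8739e-6 m, dP = 104e3 Pa
Step 2: Q = w * h^3 * dP / (12 * mu * L)
Q = 178e-6 * (12e-6)^3 * 104e3 / (12 * 0.001 * 8739e-6) = 3.0503811e-10 m^3/s
Step 3: Convert Q from m^3/s to nL/s (1 m^3 = 1e12 nL, so multiply by 1e12).
Q = 305.038 nL/s


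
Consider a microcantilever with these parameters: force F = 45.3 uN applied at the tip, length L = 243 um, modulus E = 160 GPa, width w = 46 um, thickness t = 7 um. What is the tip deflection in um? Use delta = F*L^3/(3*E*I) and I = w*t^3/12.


Step 1: Calculate the second moment of area.
I = w * t^3 / 12 = 46 * 7^3 / 12 = 1314.8333 um^4
Step 2: Convert E to consistent units (1 GPa = 1000 uN/um^2).
E = 160 GPa = 160000 uN/um^2
Step 3: Calculate tip deflection.
delta = F * L^3 / (3 * E * I)
delta = 45.3 * 243^3 / (3 * 160000 * 1314.8333)
delta = 1.0299 um


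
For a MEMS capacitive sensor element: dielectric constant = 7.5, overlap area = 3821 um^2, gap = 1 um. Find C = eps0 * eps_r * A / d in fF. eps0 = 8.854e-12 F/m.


Step 1: Convert area to m^2: A = 3821e-12 m^2
Step 2: Convert gap to m: d = 1e-6 m
Step 3: C = eps0 * eps_r * A / d
C = 8.854e-12 * 7.5 * 3821e-12 / 1e-6
Step 4: Convert to fF (multiply by 1e15).
C = 253.73 fF


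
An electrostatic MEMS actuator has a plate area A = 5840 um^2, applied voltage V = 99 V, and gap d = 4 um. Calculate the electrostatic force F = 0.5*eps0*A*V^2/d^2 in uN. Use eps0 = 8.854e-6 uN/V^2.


Step 1: Identify parameters.
eps0 = 8.854e-6 uN/V^2, A = 5840 um^2, V = 99 V, d = 4 um
Step 2: Compute V^2 = 99^2 = 9801
Step 3: Compute d^2 = 4^2 = 16
Step 4: F = 0.5 * 8.854e-6 * 5840 * 9801 / 16
F = 15.837 uN


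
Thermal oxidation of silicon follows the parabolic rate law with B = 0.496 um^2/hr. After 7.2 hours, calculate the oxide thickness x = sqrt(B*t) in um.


Step 1: Compute B*t = 0.496 * 7.2 = 3.5712
Step 2: x = sqrt(3.5712)
x = 1.89 um


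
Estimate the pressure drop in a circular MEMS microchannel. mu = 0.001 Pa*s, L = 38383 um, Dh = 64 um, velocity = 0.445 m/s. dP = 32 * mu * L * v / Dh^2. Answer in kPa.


Step 1: Convert to SI: L = 38383e-6 m, Dh = 64e-6 m
Step 2: dP = 32 * 0.001 * 38383e-6 * 0.445 / (64e-6)^2
Step 3: dP = 133440.90 Pa
Step 4: Convert to kPa: dP = 133.44 kPa


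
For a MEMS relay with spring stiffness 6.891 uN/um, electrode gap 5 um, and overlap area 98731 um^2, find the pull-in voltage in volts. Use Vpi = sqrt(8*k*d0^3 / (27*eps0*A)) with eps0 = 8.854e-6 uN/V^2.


Step 1: Compute numerator: 8 * k * d0^3 = 8 * 6.891 * 5^3 = 6891.0
Step 2: Compute denominator: 27 * eps0 * A = 27 * 8.854e-6 * 98731 = 23.602435
Step 3: Vpi = sqrt(6891.0 / 23.602435)
Vpi = 17.09 V


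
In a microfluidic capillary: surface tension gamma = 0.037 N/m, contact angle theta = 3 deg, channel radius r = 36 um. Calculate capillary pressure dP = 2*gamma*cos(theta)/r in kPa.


Step 1: cos(3 deg) = 0.9986
Step 2: Convert r to m: r = 36e-6 m
Step 3: dP = 2 * 0.037 * 0.9986 / 36e-6 = 2052.7 Pa
Step 4: Convert Pa to kPa (divide by 1000).
dP = 2.05 kPa


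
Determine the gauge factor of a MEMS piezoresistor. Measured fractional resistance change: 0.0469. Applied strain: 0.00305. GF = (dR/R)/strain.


Step 1: Identify values.
dR/R = 0.0469, strain = 0.00305
Step 2: GF = (dR/R) / strain = 0.0469 / 0.00305
GF = 15.4


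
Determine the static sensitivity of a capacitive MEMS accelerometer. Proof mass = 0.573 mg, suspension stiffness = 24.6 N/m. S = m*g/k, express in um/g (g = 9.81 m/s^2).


Step 1: Convert mass: m = 0.573 mg = 5.73e-07 kg
Step 2: S = m * g / k = 5.73e-07 * 9.81 / 24.6
Step 3: S = 2.29e-07 m/g
Step 4: Convert to um/g: S = 0.229 um/g


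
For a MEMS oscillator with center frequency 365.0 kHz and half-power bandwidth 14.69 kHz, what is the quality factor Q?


Step 1: Q = f0 / bandwidth
Step 2: Q = 365.0 / 14.69
Q = 24.8


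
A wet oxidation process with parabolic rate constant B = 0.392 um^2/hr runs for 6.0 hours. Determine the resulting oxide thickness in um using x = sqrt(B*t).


Step 1: Compute B*t = 0.392 * 6.0 = 2.352
Step 2: x = sqrt(2.352)
x = 1.534 um


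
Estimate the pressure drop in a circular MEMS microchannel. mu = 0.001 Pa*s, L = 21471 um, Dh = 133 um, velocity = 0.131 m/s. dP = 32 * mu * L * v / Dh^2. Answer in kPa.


Step 1: Convert to SI: L = 21471e-6 m, Dh = 133e-6 m
Step 2: dP = 32 * 0.001 * 21471e-6 * 0.131 / (133e-6)^2
Step 3: dP = 5088.27 Pa
Step 4: Convert to kPa: dP = 5.09 kPa


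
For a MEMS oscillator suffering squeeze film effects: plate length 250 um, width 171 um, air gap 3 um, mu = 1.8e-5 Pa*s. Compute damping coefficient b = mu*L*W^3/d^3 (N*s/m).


Step 1: Convert to SI.
L = 250e-6 m, W = 171e-6 m, d = 3e-6 m
Step 2: W^3 = (171e-6)^3 = 5.00e-12 m^3
Step 3: d^3 = (3e-6)^3 = 2.70e-17 m^3
Step 4: b = 1.8e-5 * 250e-6 * 5.00e-12 / 2.70e-17
b = 8.33e-04 N*s/m


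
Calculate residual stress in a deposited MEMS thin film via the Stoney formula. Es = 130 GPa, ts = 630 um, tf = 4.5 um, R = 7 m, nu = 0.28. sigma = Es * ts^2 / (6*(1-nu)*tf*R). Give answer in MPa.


Step 1: Compute numerator: Es * ts^2 = 130 * 630^2 = 51597000 (GPa*um^2)
Step 2: Compute denominator (R in um): 6*(1-nu)*tf*R = 6*0.72*4.5*7e6 = 136080000.0 (um^2)
Step 3: sigma (GPa) = 51597000 / 136080000.0 = 3.79167e-01 GPa
Step 4: Convert to MPa (x1000): sigma = 379.2 MPa


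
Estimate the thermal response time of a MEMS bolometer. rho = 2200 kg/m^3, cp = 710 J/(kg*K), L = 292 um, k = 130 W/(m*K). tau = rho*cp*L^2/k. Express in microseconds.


Step 1: Convert L to m: L = 292e-6 m
Step 2: L^2 = (292e-6)^2 = 8.5264e-08 m^2
Step 3: tau = 2200 * 710 * 8.5264e-08 / 130 = 1.0244798e-03 s
Step 4: Convert to microseconds (multiply by 1e6).
tau = 1024.48 us


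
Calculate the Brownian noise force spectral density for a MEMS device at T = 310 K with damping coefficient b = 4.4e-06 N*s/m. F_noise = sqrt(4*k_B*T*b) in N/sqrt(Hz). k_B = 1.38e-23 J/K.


Step 1: Compute 4 * k_B * T * b
= 4 * 1.38e-23 * 310 * 4.4e-06
= 7.5293e-26 N^2/Hz
Step 2: F_noise = sqrt(7.5293e-26)
F_noise = 2.74e-13 N/sqrt(Hz)


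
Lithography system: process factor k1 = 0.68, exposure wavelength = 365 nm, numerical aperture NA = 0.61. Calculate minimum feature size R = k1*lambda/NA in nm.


Step 1: Identify values: k1 = 0.68, lambda = 365 nm, NA = 0.61
Step 2: R = k1 * lambda / NA
R = 0.68 * 365 / 0.61
R = 406.9 nm


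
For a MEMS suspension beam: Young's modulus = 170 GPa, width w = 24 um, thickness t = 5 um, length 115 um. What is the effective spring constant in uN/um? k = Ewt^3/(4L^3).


Step 1: Convert E to consistent units (1 GPa = 1000 uN/um^2).
E = 170 GPa = 170000 uN/um^2
Step 2: Compute t^3 = 5^3 = 125
Step 3: Compute L^3 = 115^3 = 1520875
Step 4: k = 170000 * 24 * 125 / (4 * 1520875)
k = 83.8333 uN/um


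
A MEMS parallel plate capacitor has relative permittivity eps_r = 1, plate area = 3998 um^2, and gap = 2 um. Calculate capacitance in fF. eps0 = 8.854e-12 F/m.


Step 1: Convert area to m^2: A = 3998e-12 m^2
Step 2: Convert gap to m: d = 2e-6 m
Step 3: C = eps0 * eps_r * A / d
C = 8.854e-12 * 1 * 3998e-12 / 2e-6
Step 4: Convert to fF (multiply by 1e15).
C = 17.7 fF


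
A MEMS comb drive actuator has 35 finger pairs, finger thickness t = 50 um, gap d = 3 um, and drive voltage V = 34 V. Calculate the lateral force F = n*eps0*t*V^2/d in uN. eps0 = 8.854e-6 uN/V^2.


Step 1: Parameters: n=35, eps0=8.854e-6 uN/V^2, t=50 um, V=34 V, d=3 um
Step 2: V^2 = 1156
Step 3: F = 35 * 8.854e-6 * 50 * 1156 / 3
F = 5.971 uN


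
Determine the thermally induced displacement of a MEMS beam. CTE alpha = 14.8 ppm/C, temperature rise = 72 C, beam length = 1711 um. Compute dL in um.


Step 1: Convert CTE: alpha = 14.8 ppm/C = 14.8e-6 /C
Step 2: dL = 14.8e-6 * 72 * 1711
dL = 1.8232 um


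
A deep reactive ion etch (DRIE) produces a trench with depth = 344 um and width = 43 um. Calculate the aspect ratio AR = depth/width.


Step 1: AR = depth / width
Step 2: AR = 344 / 43
AR = 8.0


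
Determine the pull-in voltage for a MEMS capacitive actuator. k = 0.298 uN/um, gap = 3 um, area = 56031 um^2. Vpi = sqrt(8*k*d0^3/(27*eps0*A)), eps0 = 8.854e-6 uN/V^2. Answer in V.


Step 1: Compute numerator: 8 * k * d0^3 = 8 * 0.298 * 3^3 = 64.368
Step 2: Compute denominator: 27 * eps0 * A = 27 * 8.854e-6 * 56031 = 13.394659
Step 3: Vpi = sqrt(64.368 / 13.394659)
Vpi = 2.19 V


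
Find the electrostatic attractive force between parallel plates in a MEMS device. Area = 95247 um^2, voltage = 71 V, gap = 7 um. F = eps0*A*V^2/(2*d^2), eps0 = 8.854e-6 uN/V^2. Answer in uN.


Step 1: Identify parameters.
eps0 = 8.854e-6 uN/V^2, A = 95247 um^2, V = 71 V, d = 7 um
Step 2: Compute V^2 = 71^2 = 5041
Step 3: Compute d^2 = 7^2 = 49
Step 4: F = 0.5 * 8.854e-6 * 95247 * 5041 / 49
F = 43.379 uN


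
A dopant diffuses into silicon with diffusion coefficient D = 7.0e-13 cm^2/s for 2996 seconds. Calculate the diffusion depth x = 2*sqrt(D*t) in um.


Step 1: Compute D*t = 7.0e-13 * 2996 = 2.0972e-09 cm^2
Step 2: sqrt(D*t) = 4.5795e-05 cm
Step 3: x = 2 * 4.5795e-05 cm = 9.159e-05 cm
Step 4: Convert to um (1 cm = 1e4 um): x = 0.916 um


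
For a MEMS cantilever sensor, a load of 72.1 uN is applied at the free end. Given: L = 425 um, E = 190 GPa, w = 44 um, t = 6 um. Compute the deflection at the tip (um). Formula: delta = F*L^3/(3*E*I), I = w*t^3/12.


Step 1: Calculate the second moment of area.
I = w * t^3 / 12 = 44 * 6^3 / 12 = 792.0 um^4
Step 2: Convert E to consistent units (1 GPa = 1000 uN/um^2).
E = 190 GPa = 190000 uN/um^2
Step 3: Calculate tip deflection.
delta = F * L^3 / (3 * E * I)
delta = 72.1 * 425^3 / (3 * 190000 * 792.0)
delta = 12.2603 um


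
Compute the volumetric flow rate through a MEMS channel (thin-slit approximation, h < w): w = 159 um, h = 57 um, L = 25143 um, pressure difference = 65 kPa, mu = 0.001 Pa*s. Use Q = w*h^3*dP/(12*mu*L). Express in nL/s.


Step 1: Convert all dimensions to SI (meters).
w = 159e-6 m, h = 57e-6 m, L = 25143e-6 m, dP = 65e3 Pa
Step 2: Q = w * h^3 * dP / (12 * mu * L)
Q = 159e-6 * (57e-6)^3 * 65e3 / (12 * 0.001 * 25143e-6) = 6.34361338e-09 m^3/s
Step 3: Convert Q from m^3/s to nL/s (1 m^3 = 1e12 nL, so multiply by 1e12).
Q = 6343.613 nL/s
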